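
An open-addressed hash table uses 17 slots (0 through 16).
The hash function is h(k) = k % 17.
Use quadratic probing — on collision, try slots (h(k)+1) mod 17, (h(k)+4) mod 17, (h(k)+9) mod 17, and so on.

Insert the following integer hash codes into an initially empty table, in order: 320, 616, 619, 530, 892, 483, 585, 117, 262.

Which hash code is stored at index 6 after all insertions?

320: h=14 → slot 14
616: h=4 → slot 4
619: h=7 → slot 7
530: h=3 → slot 3
892: h=8 → slot 8
483: h=7, probe 7,8,11 → slot 11
585: h=7, probe 7,8,11,16 → slot 16
117: h=15 → slot 15
262: h=7, probe 7,8,11,16,6 → slot 6
Table: [_, _, _, 530, 616, _, 262, 619, 892, _, _, 483, _, _, 320, 117, 585]

262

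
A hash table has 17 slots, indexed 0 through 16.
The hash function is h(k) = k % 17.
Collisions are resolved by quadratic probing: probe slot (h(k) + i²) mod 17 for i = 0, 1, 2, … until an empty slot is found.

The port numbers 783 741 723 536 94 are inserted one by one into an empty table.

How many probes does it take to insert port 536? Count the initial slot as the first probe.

3

Insert 783: h=1, slot 1 empty => index 1.
Insert 741: h=10, slot 10 empty => index 10.
Insert 723: h=9, slot 9 empty => index 9.
Insert 536: h=9, slots 9,10 occupied => index 13.
Insert 94: h=9, slots 9,10,13,1 occupied => index 8.
Table: [_, 783, _, _, _, _, _, _, 94, 723, 741, _, _, 536, _, _, _]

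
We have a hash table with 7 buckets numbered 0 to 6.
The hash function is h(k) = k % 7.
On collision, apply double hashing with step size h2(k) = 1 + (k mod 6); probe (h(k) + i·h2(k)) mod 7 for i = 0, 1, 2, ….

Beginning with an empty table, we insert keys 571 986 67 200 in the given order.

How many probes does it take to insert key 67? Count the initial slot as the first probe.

571: h=4 => slot 4
986: h=6 => slot 6
67: h=4, h2=2, probe 4,6,1 => slot 1
200: h=4, h2=3, probe 4,0 => slot 0
Table: [200, 67, —, —, 571, —, 986]

3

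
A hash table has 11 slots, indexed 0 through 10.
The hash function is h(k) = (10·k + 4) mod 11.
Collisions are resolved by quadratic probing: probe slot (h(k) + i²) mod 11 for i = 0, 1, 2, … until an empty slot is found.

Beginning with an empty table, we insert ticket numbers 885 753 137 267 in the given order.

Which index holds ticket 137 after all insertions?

Insert 885: h=10, slot 10 empty → index 10.
Insert 753: h=10, slot 10 occupied → index 0.
Insert 137: h=10, slots 10,0 occupied → index 3.
Insert 267: h=1, slot 1 empty → index 1.
Table: [753, 267, ., 137, ., ., ., ., ., ., 885]

3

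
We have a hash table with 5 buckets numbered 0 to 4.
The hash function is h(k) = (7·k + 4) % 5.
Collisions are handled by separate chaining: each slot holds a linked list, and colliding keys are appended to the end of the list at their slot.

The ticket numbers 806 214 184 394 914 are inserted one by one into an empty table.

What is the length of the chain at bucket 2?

Insert 806: h=1, bucket 1 empty → new chain.
Insert 214: h=2, bucket 2 empty → new chain.
Insert 184: h=2, bucket 2 nonempty → append to chain.
Insert 394: h=2, bucket 2 nonempty → append to chain.
Insert 914: h=2, bucket 2 nonempty → append to chain.
Final buckets:
0: _
1: 806
2: 214 -> 184 -> 394 -> 914
3: _
4: _

4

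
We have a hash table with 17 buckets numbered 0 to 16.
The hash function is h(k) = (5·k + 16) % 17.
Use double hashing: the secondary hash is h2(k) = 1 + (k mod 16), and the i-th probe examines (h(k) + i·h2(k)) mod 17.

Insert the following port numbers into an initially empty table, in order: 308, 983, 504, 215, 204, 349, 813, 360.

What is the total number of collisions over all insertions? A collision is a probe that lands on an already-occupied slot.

308: h=9 → slot 9
983: h=1 → slot 1
504: h=3 → slot 3
215: h=3, h2=8, probe 3,11 → slot 11
204: h=16 → slot 16
349: h=10 → slot 10
813: h=1, h2=14, probe 1,15 → slot 15
360: h=14 → slot 14
Table: [—, 983, —, 504, —, —, —, —, —, 308, 349, 215, —, —, 360, 813, 204]

2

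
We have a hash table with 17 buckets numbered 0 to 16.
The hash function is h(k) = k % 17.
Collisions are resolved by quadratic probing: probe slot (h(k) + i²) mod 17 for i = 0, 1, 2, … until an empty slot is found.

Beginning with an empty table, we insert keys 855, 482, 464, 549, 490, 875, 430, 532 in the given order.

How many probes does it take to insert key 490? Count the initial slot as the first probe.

2

855: h=5 → slot 5
482: h=6 → slot 6
464: h=5, probe 5,6,9 → slot 9
549: h=5, probe 5,6,9,14 → slot 14
490: h=14, probe 14,15 → slot 15
875: h=8 → slot 8
430: h=5, probe 5,6,9,14,4 → slot 4
532: h=5, probe 5,6,9,14,4,13 → slot 13
Table: [., ., ., ., 430, 855, 482, ., 875, 464, ., ., ., 532, 549, 490, .]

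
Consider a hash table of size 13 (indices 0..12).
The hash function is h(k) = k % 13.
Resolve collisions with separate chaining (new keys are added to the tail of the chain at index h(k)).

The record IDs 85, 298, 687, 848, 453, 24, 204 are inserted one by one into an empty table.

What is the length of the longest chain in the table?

3

Insert 85: h=7, bucket 7 empty -> new chain.
Insert 298: h=12, bucket 12 empty -> new chain.
Insert 687: h=11, bucket 11 empty -> new chain.
Insert 848: h=3, bucket 3 empty -> new chain.
Insert 453: h=11, bucket 11 nonempty -> append to chain.
Insert 24: h=11, bucket 11 nonempty -> append to chain.
Insert 204: h=9, bucket 9 empty -> new chain.
Final buckets:
0: —
1: —
2: —
3: 848
4: —
5: —
6: —
7: 85
8: —
9: 204
10: —
11: 687 -> 453 -> 24
12: 298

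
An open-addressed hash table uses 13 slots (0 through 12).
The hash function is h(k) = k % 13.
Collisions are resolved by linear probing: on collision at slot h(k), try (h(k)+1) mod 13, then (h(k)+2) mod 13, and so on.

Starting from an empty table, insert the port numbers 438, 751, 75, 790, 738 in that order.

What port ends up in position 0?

438: h=9 -> slot 9
751: h=10 -> slot 10
75: h=10, probe 10,11 -> slot 11
790: h=10, probe 10,11,12 -> slot 12
738: h=10, probe 10,11,12,0 -> slot 0
Table: [738, —, —, —, —, —, —, —, —, 438, 751, 75, 790]

738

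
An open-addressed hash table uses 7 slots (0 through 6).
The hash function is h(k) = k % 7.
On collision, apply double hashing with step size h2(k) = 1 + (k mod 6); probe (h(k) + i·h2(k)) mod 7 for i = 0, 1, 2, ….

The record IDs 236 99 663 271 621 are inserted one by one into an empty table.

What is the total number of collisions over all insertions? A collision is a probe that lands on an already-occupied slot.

4

Insert 236: h=5, slot 5 empty => index 5.
Insert 99: h=1, slot 1 empty => index 1.
Insert 663: h=5, h2=4, slot 5 occupied => index 2.
Insert 271: h=5, h2=2, slot 5 occupied => index 0.
Insert 621: h=5, h2=4, slots 5,2 occupied => index 6.
Table: [271, 99, 663, -, -, 236, 621]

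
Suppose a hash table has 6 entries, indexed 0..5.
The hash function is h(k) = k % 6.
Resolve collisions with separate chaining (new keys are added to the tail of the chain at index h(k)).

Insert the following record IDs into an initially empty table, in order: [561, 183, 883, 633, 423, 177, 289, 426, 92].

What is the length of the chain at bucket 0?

Insert 561: h=3, bucket 3 empty -> new chain.
Insert 183: h=3, bucket 3 nonempty -> append to chain.
Insert 883: h=1, bucket 1 empty -> new chain.
Insert 633: h=3, bucket 3 nonempty -> append to chain.
Insert 423: h=3, bucket 3 nonempty -> append to chain.
Insert 177: h=3, bucket 3 nonempty -> append to chain.
Insert 289: h=1, bucket 1 nonempty -> append to chain.
Insert 426: h=0, bucket 0 empty -> new chain.
Insert 92: h=2, bucket 2 empty -> new chain.
Final buckets:
0: 426
1: 883 -> 289
2: 92
3: 561 -> 183 -> 633 -> 423 -> 177
4: ∅
5: ∅

1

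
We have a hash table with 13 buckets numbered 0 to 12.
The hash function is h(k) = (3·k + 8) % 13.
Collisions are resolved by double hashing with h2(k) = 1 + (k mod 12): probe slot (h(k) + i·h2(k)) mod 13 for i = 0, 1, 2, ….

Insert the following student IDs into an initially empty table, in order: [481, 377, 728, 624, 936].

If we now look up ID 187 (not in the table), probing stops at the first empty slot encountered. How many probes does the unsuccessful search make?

Insert 481: h=8, slot 8 empty -> index 8.
Insert 377: h=8, h2=6, slot 8 occupied -> index 1.
Insert 728: h=8, h2=9, slot 8 occupied -> index 4.
Insert 624: h=8, h2=1, slot 8 occupied -> index 9.
Insert 936: h=8, h2=1, slots 8,9 occupied -> index 10.
Table: [_, 377, _, _, 728, _, _, _, 481, 624, 936, _, _]
Lookup 187: h=10, h2=8, probe 10,5 → slot 5 empty, not found.

2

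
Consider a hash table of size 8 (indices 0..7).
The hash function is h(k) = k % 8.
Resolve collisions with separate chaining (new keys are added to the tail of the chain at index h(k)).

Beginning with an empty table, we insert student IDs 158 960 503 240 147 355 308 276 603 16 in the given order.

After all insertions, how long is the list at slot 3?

3

Insert 158: h=6, bucket 6 empty → new chain.
Insert 960: h=0, bucket 0 empty → new chain.
Insert 503: h=7, bucket 7 empty → new chain.
Insert 240: h=0, bucket 0 nonempty → append to chain.
Insert 147: h=3, bucket 3 empty → new chain.
Insert 355: h=3, bucket 3 nonempty → append to chain.
Insert 308: h=4, bucket 4 empty → new chain.
Insert 276: h=4, bucket 4 nonempty → append to chain.
Insert 603: h=3, bucket 3 nonempty → append to chain.
Insert 16: h=0, bucket 0 nonempty → append to chain.
Final buckets:
0: 960 -> 240 -> 16
1: .
2: .
3: 147 -> 355 -> 603
4: 308 -> 276
5: .
6: 158
7: 503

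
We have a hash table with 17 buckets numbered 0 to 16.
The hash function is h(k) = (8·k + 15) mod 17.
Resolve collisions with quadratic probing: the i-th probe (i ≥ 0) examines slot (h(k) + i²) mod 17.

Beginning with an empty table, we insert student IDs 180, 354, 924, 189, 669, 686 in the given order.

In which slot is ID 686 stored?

16

Insert 180: h=10, slot 10 empty => index 10.
Insert 354: h=8, slot 8 empty => index 8.
Insert 924: h=12, slot 12 empty => index 12.
Insert 189: h=14, slot 14 empty => index 14.
Insert 669: h=12, slot 12 occupied => index 13.
Insert 686: h=12, slots 12,13 occupied => index 16.
Table: [_, _, _, _, _, _, _, _, 354, _, 180, _, 924, 669, 189, _, 686]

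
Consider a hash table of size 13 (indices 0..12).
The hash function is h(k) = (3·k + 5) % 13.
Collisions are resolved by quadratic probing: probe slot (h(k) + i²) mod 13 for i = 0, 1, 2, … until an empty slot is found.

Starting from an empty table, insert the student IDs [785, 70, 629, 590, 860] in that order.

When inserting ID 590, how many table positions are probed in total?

Insert 785: h=7, slot 7 empty -> index 7.
Insert 70: h=7, slot 7 occupied -> index 8.
Insert 629: h=7, slots 7,8 occupied -> index 11.
Insert 590: h=7, slots 7,8,11 occupied -> index 3.
Insert 860: h=11, slot 11 occupied -> index 12.
Table: [., ., ., 590, ., ., ., 785, 70, ., ., 629, 860]

4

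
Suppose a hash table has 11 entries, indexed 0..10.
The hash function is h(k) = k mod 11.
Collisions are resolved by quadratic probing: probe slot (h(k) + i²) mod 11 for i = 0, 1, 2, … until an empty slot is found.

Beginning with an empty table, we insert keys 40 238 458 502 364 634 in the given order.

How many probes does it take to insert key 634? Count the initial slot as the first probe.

6

40 hashes to 7; slot 7 is free -> place at 7.
238 hashes to 7; 7 taken -> place at 8.
458 hashes to 7; 7,8 taken -> place at 0.
502 hashes to 7; 7,8,0 taken -> place at 5.
364 hashes to 1; slot 1 is free -> place at 1.
634 hashes to 7; 7,8,0,5,1 taken -> place at 10.
Table: [458, 364, ∅, ∅, ∅, 502, ∅, 40, 238, ∅, 634]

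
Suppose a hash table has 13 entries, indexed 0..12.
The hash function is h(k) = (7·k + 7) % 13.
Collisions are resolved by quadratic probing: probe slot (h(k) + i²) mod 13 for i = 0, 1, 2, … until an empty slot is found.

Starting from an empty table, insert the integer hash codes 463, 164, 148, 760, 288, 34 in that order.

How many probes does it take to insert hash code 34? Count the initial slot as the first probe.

3

463 hashes to 11; slot 11 is free -> place at 11.
164 hashes to 11; 11 taken -> place at 12.
148 hashes to 3; slot 3 is free -> place at 3.
760 hashes to 10; slot 10 is free -> place at 10.
288 hashes to 8; slot 8 is free -> place at 8.
34 hashes to 11; 11,12 taken -> place at 2.
Table: [., ., 34, 148, ., ., ., ., 288, ., 760, 463, 164]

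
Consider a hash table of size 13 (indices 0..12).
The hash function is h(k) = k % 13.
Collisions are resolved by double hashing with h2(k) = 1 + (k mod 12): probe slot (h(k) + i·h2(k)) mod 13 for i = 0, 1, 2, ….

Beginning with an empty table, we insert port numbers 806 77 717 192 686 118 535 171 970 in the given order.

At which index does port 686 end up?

3

Insert 806: h=0, slot 0 empty → index 0.
Insert 77: h=12, slot 12 empty → index 12.
Insert 717: h=2, slot 2 empty → index 2.
Insert 192: h=10, slot 10 empty → index 10.
Insert 686: h=10, h2=3, slots 10,0 occupied → index 3.
Insert 118: h=1, slot 1 empty → index 1.
Insert 535: h=2, h2=8, slots 2,10 occupied → index 5.
Insert 171: h=2, h2=4, slot 2 occupied → index 6.
Insert 970: h=8, slot 8 empty → index 8.
Table: [806, 118, 717, 686, -, 535, 171, -, 970, -, 192, -, 77]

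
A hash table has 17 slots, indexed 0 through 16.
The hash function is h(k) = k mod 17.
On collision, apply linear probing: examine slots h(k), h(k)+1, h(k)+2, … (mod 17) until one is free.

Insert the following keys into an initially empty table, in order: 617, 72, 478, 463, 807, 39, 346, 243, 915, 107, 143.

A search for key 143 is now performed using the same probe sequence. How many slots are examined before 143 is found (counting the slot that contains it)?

Insert 617: h=5, slot 5 empty => index 5.
Insert 72: h=4, slot 4 empty => index 4.
Insert 478: h=2, slot 2 empty => index 2.
Insert 463: h=4, slots 4,5 occupied => index 6.
Insert 807: h=8, slot 8 empty => index 8.
Insert 39: h=5, slots 5,6 occupied => index 7.
Insert 346: h=6, slots 6,7,8 occupied => index 9.
Insert 243: h=5, slots 5,6,7,8,9 occupied => index 10.
Insert 915: h=14, slot 14 empty => index 14.
Insert 107: h=5, slots 5,6,7,8,9,10 occupied => index 11.
Insert 143: h=7, slots 7,8,9,10,11 occupied => index 12.
Table: [—, —, 478, —, 72, 617, 463, 39, 807, 346, 243, 107, 143, —, 915, —, —]
Lookup 143: h=7, probe 7,8,9,10,11,12 → found at 12.

6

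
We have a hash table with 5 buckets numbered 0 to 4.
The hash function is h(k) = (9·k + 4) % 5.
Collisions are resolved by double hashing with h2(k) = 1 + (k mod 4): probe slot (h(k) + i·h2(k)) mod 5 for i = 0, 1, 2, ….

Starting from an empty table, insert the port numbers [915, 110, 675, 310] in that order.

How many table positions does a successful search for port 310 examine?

915 hashes to 4; slot 4 is free → place at 4.
110 hashes to 4, h2=3; 4 taken → place at 2.
675 hashes to 4, h2=4; 4 taken → place at 3.
310 hashes to 4, h2=3; 4,2 taken → place at 0.
Table: [310, _, 110, 675, 915]
Lookup 310: h=4, h2=3, probe 4,2,0 → found at 0.

3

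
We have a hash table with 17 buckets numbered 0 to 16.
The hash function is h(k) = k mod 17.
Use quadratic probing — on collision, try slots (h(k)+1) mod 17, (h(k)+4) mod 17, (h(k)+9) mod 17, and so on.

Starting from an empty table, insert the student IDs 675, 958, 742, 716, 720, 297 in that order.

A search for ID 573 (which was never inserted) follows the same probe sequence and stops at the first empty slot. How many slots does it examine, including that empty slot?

675: h=12 => slot 12
958: h=6 => slot 6
742: h=11 => slot 11
716: h=2 => slot 2
720: h=6, probe 6,7 => slot 7
297: h=8 => slot 8
Table: [—, —, 716, —, —, —, 958, 720, 297, —, —, 742, 675, —, —, —, —]
Lookup 573: h=12, probe 12,13 → slot 13 empty, not found.

2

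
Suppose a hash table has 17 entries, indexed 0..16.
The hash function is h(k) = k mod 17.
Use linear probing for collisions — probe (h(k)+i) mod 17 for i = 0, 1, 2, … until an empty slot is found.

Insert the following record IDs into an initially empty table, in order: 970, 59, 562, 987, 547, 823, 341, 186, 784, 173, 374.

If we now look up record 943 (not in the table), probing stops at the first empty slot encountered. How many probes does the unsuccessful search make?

3

970: h=1 → slot 1
59: h=8 → slot 8
562: h=1, probe 1,2 → slot 2
987: h=1, probe 1,2,3 → slot 3
547: h=3, probe 3,4 → slot 4
823: h=7 → slot 7
341: h=1, probe 1,2,3,4,5 → slot 5
186: h=16 → slot 16
784: h=2, probe 2,3,4,5,6 → slot 6
173: h=3, probe 3,4,5,6,7,8,9 → slot 9
374: h=0 → slot 0
Table: [374, 970, 562, 987, 547, 341, 784, 823, 59, 173, -, -, -, -, -, -, 186]
Lookup 943: h=8, probe 8,9,10 → slot 10 empty, not found.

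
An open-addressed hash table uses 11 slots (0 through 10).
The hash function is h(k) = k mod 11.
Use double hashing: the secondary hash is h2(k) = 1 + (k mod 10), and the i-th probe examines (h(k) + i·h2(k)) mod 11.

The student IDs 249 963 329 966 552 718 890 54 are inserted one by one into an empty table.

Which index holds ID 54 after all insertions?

Insert 249: h=7, slot 7 empty → index 7.
Insert 963: h=6, slot 6 empty → index 6.
Insert 329: h=10, slot 10 empty → index 10.
Insert 966: h=9, slot 9 empty → index 9.
Insert 552: h=2, slot 2 empty → index 2.
Insert 718: h=3, slot 3 empty → index 3.
Insert 890: h=10, h2=1, slot 10 occupied → index 0.
Insert 54: h=10, h2=5, slot 10 occupied → index 4.
Table: [890, _, 552, 718, 54, _, 963, 249, _, 966, 329]

4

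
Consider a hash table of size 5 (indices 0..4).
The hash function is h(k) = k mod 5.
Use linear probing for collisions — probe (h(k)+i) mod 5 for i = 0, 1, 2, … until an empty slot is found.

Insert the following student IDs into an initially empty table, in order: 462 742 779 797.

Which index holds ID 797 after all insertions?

462 hashes to 2; slot 2 is free => place at 2.
742 hashes to 2; 2 taken => place at 3.
779 hashes to 4; slot 4 is free => place at 4.
797 hashes to 2; 2,3,4 taken => place at 0.
Table: [797, -, 462, 742, 779]

0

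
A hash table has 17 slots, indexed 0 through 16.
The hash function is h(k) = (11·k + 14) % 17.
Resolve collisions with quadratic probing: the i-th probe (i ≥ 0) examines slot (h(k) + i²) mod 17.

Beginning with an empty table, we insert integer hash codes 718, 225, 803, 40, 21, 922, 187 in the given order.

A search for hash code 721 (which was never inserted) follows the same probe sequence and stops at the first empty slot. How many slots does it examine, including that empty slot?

718 hashes to 7; slot 7 is free -> place at 7.
225 hashes to 7; 7 taken -> place at 8.
803 hashes to 7; 7,8 taken -> place at 11.
40 hashes to 12; slot 12 is free -> place at 12.
21 hashes to 7; 7,8,11 taken -> place at 16.
922 hashes to 7; 7,8,11,16 taken -> place at 6.
187 hashes to 14; slot 14 is free -> place at 14.
Table: [-, -, -, -, -, -, 922, 718, 225, -, -, 803, 40, -, 187, -, 21]
Lookup 721: h=6, probe 6,7,10 → slot 10 empty, not found.

3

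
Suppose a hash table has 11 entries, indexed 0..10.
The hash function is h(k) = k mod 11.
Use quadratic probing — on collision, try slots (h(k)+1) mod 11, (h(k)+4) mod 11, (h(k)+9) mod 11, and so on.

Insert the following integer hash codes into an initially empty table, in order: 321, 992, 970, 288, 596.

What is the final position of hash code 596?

7

321 hashes to 2; slot 2 is free => place at 2.
992 hashes to 2; 2 taken => place at 3.
970 hashes to 2; 2,3 taken => place at 6.
288 hashes to 2; 2,3,6 taken => place at 0.
596 hashes to 2; 2,3,6,0 taken => place at 7.
Table: [288, —, 321, 992, —, —, 970, 596, —, —, —]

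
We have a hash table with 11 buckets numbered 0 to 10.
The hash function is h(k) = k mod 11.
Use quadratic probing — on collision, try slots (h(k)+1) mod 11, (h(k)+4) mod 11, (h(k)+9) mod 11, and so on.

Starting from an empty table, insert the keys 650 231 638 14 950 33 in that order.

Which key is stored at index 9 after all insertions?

33

Insert 650: h=1, slot 1 empty => index 1.
Insert 231: h=0, slot 0 empty => index 0.
Insert 638: h=0, slots 0,1 occupied => index 4.
Insert 14: h=3, slot 3 empty => index 3.
Insert 950: h=4, slot 4 occupied => index 5.
Insert 33: h=0, slots 0,1,4 occupied => index 9.
Table: [231, 650, —, 14, 638, 950, —, —, —, 33, —]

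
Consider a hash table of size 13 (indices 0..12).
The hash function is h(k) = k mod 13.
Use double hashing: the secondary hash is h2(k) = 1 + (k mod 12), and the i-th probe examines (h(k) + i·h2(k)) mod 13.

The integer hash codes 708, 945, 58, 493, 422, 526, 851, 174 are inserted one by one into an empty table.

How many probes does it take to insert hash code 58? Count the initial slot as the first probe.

708 hashes to 6; slot 6 is free => place at 6.
945 hashes to 9; slot 9 is free => place at 9.
58 hashes to 6, h2=11; 6 taken => place at 4.
493 hashes to 12; slot 12 is free => place at 12.
422 hashes to 6, h2=3; 6,9,12 taken => place at 2.
526 hashes to 6, h2=11; 6,4,2 taken => place at 0.
851 hashes to 6, h2=12; 6 taken => place at 5.
174 hashes to 5, h2=7; 5,12,6,0 taken => place at 7.
Table: [526, _, 422, _, 58, 851, 708, 174, _, 945, _, _, 493]

2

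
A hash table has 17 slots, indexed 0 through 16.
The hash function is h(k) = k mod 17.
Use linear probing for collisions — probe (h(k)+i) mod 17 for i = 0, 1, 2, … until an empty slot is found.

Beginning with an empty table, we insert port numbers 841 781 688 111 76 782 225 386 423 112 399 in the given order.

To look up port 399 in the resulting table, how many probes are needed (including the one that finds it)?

841: h=8 -> slot 8
781: h=16 -> slot 16
688: h=8, probe 8,9 -> slot 9
111: h=9, probe 9,10 -> slot 10
76: h=8, probe 8,9,10,11 -> slot 11
782: h=0 -> slot 0
225: h=4 -> slot 4
386: h=12 -> slot 12
423: h=15 -> slot 15
112: h=10, probe 10,11,12,13 -> slot 13
399: h=8, probe 8,9,10,11,12,13,14 -> slot 14
Table: [782, ∅, ∅, ∅, 225, ∅, ∅, ∅, 841, 688, 111, 76, 386, 112, 399, 423, 781]
Lookup 399: h=8, probe 8,9,10,11,12,13,14 → found at 14.

7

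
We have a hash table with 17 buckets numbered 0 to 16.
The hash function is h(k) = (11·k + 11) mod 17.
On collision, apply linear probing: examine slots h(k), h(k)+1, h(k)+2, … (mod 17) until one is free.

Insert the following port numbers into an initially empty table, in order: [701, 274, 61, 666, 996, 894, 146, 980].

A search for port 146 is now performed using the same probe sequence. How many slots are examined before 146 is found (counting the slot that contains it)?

Insert 701: h=4, slot 4 empty -> index 4.
Insert 274: h=16, slot 16 empty -> index 16.
Insert 61: h=2, slot 2 empty -> index 2.
Insert 666: h=10, slot 10 empty -> index 10.
Insert 996: h=2, slot 2 occupied -> index 3.
Insert 894: h=2, slots 2,3,4 occupied -> index 5.
Insert 146: h=2, slots 2,3,4,5 occupied -> index 6.
Insert 980: h=13, slot 13 empty -> index 13.
Table: [∅, ∅, 61, 996, 701, 894, 146, ∅, ∅, ∅, 666, ∅, ∅, 980, ∅, ∅, 274]
Lookup 146: h=2, probe 2,3,4,5,6 → found at 6.

5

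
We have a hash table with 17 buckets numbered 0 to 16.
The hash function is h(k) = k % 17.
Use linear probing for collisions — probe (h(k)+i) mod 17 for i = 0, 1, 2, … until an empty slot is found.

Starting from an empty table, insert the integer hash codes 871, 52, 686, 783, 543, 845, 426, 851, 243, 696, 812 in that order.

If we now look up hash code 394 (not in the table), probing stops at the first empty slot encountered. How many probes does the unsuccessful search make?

Insert 871: h=4, slot 4 empty -> index 4.
Insert 52: h=1, slot 1 empty -> index 1.
Insert 686: h=6, slot 6 empty -> index 6.
Insert 783: h=1, slot 1 occupied -> index 2.
Insert 543: h=16, slot 16 empty -> index 16.
Insert 845: h=12, slot 12 empty -> index 12.
Insert 426: h=1, slots 1,2 occupied -> index 3.
Insert 851: h=1, slots 1,2,3,4 occupied -> index 5.
Insert 243: h=5, slots 5,6 occupied -> index 7.
Insert 696: h=16, slot 16 occupied -> index 0.
Insert 812: h=13, slot 13 empty -> index 13.
Table: [696, 52, 783, 426, 871, 851, 686, 243, -, -, -, -, 845, 812, -, -, 543]
Lookup 394: h=3, probe 3,4,5,6,7,8 → slot 8 empty, not found.

6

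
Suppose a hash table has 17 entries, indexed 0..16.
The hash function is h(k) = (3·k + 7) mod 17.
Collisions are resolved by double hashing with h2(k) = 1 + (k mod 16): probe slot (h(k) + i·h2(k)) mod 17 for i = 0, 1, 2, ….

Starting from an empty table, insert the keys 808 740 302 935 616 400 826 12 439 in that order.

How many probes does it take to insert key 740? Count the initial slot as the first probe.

2

Insert 808: h=0, slot 0 empty → index 0.
Insert 740: h=0, h2=5, slot 0 occupied → index 5.
Insert 302: h=12, slot 12 empty → index 12.
Insert 935: h=7, slot 7 empty → index 7.
Insert 616: h=2, slot 2 empty → index 2.
Insert 400: h=0, h2=1, slot 0 occupied → index 1.
Insert 826: h=3, slot 3 empty → index 3.
Insert 12: h=9, slot 9 empty → index 9.
Insert 439: h=15, slot 15 empty → index 15.
Table: [808, 400, 616, 826, _, 740, _, 935, _, 12, _, _, 302, _, _, 439, _]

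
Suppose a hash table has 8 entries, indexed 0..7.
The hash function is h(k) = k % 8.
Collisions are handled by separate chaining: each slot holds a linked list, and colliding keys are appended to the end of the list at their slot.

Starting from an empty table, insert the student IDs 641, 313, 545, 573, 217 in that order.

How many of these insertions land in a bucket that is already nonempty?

3

Insert 641: h=1, bucket 1 empty → new chain.
Insert 313: h=1, bucket 1 nonempty → append to chain.
Insert 545: h=1, bucket 1 nonempty → append to chain.
Insert 573: h=5, bucket 5 empty → new chain.
Insert 217: h=1, bucket 1 nonempty → append to chain.
Final buckets:
0: —
1: 641 -> 313 -> 545 -> 217
2: —
3: —
4: —
5: 573
6: —
7: —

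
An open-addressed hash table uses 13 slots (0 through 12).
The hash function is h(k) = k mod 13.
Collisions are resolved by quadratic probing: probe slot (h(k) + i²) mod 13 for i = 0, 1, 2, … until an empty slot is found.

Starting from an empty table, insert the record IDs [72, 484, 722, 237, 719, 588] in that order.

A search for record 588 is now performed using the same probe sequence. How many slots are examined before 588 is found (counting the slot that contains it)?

72: h=7 => slot 7
484: h=3 => slot 3
722: h=7, probe 7,8 => slot 8
237: h=3, probe 3,4 => slot 4
719: h=4, probe 4,5 => slot 5
588: h=3, probe 3,4,7,12 => slot 12
Table: [-, -, -, 484, 237, 719, -, 72, 722, -, -, -, 588]
Lookup 588: h=3, probe 3,4,7,12 → found at 12.

4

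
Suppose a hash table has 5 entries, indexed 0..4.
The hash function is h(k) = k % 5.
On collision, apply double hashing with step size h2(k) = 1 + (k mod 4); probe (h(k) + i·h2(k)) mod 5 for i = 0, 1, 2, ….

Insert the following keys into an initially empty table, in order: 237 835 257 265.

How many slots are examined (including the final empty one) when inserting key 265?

4

Insert 237: h=2, slot 2 empty → index 2.
Insert 835: h=0, slot 0 empty → index 0.
Insert 257: h=2, h2=2, slot 2 occupied → index 4.
Insert 265: h=0, h2=2, slots 0,2,4 occupied → index 1.
Table: [835, 265, 237, _, 257]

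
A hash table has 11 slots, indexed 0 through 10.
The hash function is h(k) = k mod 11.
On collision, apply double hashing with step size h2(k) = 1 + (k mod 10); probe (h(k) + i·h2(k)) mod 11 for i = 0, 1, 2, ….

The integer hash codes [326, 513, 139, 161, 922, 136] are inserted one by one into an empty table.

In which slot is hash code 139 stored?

326 hashes to 7; slot 7 is free -> place at 7.
513 hashes to 7, h2=4; 7 taken -> place at 0.
139 hashes to 7, h2=10; 7 taken -> place at 6.
161 hashes to 7, h2=2; 7 taken -> place at 9.
922 hashes to 9, h2=3; 9 taken -> place at 1.
136 hashes to 4; slot 4 is free -> place at 4.
Table: [513, 922, —, —, 136, —, 139, 326, —, 161, —]

6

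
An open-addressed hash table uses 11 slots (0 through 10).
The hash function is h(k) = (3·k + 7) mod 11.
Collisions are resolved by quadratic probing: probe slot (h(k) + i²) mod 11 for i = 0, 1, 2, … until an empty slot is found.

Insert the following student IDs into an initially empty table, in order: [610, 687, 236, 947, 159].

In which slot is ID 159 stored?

9

610: h=0 => slot 0
687: h=0, probe 0,1 => slot 1
236: h=0, probe 0,1,4 => slot 4
947: h=10 => slot 10
159: h=0, probe 0,1,4,9 => slot 9
Table: [610, 687, ∅, ∅, 236, ∅, ∅, ∅, ∅, 159, 947]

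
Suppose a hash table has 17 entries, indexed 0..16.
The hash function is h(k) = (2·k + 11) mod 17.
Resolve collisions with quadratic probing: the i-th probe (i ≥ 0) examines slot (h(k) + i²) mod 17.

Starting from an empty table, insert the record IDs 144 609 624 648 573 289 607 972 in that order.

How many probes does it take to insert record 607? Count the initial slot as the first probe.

5

144 hashes to 10; slot 10 is free => place at 10.
609 hashes to 5; slot 5 is free => place at 5.
624 hashes to 1; slot 1 is free => place at 1.
648 hashes to 15; slot 15 is free => place at 15.
573 hashes to 1; 1 taken => place at 2.
289 hashes to 11; slot 11 is free => place at 11.
607 hashes to 1; 1,2,5,10 taken => place at 0.
972 hashes to 0; 0,1 taken => place at 4.
Table: [607, 624, 573, -, 972, 609, -, -, -, -, 144, 289, -, -, -, 648, -]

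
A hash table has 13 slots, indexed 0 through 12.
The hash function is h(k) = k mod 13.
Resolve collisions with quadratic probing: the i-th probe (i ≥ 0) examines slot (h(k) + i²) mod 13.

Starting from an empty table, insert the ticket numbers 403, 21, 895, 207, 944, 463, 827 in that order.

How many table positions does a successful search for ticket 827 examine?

6

403: h=0 => slot 0
21: h=8 => slot 8
895: h=11 => slot 11
207: h=12 => slot 12
944: h=8, probe 8,9 => slot 9
463: h=8, probe 8,9,12,4 => slot 4
827: h=8, probe 8,9,12,4,11,7 => slot 7
Table: [403, -, -, -, 463, -, -, 827, 21, 944, -, 895, 207]
Lookup 827: h=8, probe 8,9,12,4,11,7 → found at 7.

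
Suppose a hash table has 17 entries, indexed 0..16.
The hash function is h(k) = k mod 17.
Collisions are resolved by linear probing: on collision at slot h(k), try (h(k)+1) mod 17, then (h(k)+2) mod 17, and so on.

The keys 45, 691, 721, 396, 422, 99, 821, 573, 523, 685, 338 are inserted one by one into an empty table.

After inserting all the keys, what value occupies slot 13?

45: h=11 → slot 11
691: h=11, probe 11,12 → slot 12
721: h=7 → slot 7
396: h=5 → slot 5
422: h=14 → slot 14
99: h=14, probe 14,15 → slot 15
821: h=5, probe 5,6 → slot 6
573: h=12, probe 12,13 → slot 13
523: h=13, probe 13,14,15,16 → slot 16
685: h=5, probe 5,6,7,8 → slot 8
338: h=15, probe 15,16,0 → slot 0
Table: [338, -, -, -, -, 396, 821, 721, 685, -, -, 45, 691, 573, 422, 99, 523]

573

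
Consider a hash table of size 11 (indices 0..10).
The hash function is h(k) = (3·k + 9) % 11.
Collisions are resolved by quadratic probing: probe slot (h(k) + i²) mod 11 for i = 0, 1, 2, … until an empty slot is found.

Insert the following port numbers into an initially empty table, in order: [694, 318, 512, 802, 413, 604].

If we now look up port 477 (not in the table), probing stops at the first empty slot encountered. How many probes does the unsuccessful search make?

Insert 694: h=1, slot 1 empty -> index 1.
Insert 318: h=6, slot 6 empty -> index 6.
Insert 512: h=5, slot 5 empty -> index 5.
Insert 802: h=6, slot 6 occupied -> index 7.
Insert 413: h=5, slots 5,6 occupied -> index 9.
Insert 604: h=6, slots 6,7 occupied -> index 10.
Table: [., 694, ., ., ., 512, 318, 802, ., 413, 604]
Lookup 477: h=10, probe 10,0 → slot 0 empty, not found.

2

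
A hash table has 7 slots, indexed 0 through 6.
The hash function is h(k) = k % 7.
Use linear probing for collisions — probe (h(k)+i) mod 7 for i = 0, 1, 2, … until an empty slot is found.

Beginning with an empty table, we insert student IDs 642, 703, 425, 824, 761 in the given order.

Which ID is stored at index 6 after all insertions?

642 hashes to 5; slot 5 is free => place at 5.
703 hashes to 3; slot 3 is free => place at 3.
425 hashes to 5; 5 taken => place at 6.
824 hashes to 5; 5,6 taken => place at 0.
761 hashes to 5; 5,6,0 taken => place at 1.
Table: [824, 761, —, 703, —, 642, 425]

425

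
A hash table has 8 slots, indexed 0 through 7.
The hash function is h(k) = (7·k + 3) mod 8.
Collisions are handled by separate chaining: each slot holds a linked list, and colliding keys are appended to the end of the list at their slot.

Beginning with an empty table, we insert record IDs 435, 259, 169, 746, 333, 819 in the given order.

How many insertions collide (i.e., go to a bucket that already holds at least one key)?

435 → bucket 0
259 → bucket 0 (collision)
169 → bucket 2
746 → bucket 1
333 → bucket 6
819 → bucket 0 (collision)
Final buckets:
0: 435 -> 259 -> 819
1: 746
2: 169
3: —
4: —
5: —
6: 333
7: —

2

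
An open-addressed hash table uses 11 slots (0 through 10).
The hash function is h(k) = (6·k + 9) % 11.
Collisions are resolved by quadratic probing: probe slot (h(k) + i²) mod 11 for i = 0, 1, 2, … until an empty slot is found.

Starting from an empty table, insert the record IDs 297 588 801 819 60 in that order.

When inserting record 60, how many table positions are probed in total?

Insert 297: h=9, slot 9 empty -> index 9.
Insert 588: h=6, slot 6 empty -> index 6.
Insert 801: h=8, slot 8 empty -> index 8.
Insert 819: h=6, slot 6 occupied -> index 7.
Insert 60: h=6, slots 6,7 occupied -> index 10.
Table: [—, —, —, —, —, —, 588, 819, 801, 297, 60]

3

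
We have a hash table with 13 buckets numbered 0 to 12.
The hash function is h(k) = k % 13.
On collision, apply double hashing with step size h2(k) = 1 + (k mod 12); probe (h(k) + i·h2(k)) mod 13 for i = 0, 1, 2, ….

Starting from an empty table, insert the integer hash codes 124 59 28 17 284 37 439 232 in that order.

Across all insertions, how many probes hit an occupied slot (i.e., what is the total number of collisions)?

124 hashes to 7; slot 7 is free -> place at 7.
59 hashes to 7, h2=12; 7 taken -> place at 6.
28 hashes to 2; slot 2 is free -> place at 2.
17 hashes to 4; slot 4 is free -> place at 4.
284 hashes to 11; slot 11 is free -> place at 11.
37 hashes to 11, h2=2; 11 taken -> place at 0.
439 hashes to 10; slot 10 is free -> place at 10.
232 hashes to 11, h2=5; 11 taken -> place at 3.
Table: [37, -, 28, 232, 17, -, 59, 124, -, -, 439, 284, -]

3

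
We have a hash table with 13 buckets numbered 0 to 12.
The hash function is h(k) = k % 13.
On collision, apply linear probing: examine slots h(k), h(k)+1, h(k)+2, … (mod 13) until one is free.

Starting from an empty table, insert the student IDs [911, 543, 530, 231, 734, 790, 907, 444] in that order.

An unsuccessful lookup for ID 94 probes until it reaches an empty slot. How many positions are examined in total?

2

Insert 911: h=1, slot 1 empty -> index 1.
Insert 543: h=10, slot 10 empty -> index 10.
Insert 530: h=10, slot 10 occupied -> index 11.
Insert 231: h=10, slots 10,11 occupied -> index 12.
Insert 734: h=6, slot 6 empty -> index 6.
Insert 790: h=10, slots 10,11,12 occupied -> index 0.
Insert 907: h=10, slots 10,11,12,0,1 occupied -> index 2.
Insert 444: h=2, slot 2 occupied -> index 3.
Table: [790, 911, 907, 444, ., ., 734, ., ., ., 543, 530, 231]
Lookup 94: h=3, probe 3,4 → slot 4 empty, not found.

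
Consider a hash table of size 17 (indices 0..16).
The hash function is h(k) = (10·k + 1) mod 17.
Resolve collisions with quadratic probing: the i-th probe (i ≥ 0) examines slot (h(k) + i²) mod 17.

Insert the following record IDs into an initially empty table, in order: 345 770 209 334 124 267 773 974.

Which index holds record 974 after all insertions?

Insert 345: h=0, slot 0 empty => index 0.
Insert 770: h=0, slot 0 occupied => index 1.
Insert 209: h=0, slots 0,1 occupied => index 4.
Insert 334: h=9, slot 9 empty => index 9.
Insert 124: h=0, slots 0,1,4,9 occupied => index 16.
Insert 267: h=2, slot 2 empty => index 2.
Insert 773: h=13, slot 13 empty => index 13.
Insert 974: h=0, slots 0,1,4,9,16 occupied => index 8.
Table: [345, 770, 267, ., 209, ., ., ., 974, 334, ., ., ., 773, ., ., 124]

8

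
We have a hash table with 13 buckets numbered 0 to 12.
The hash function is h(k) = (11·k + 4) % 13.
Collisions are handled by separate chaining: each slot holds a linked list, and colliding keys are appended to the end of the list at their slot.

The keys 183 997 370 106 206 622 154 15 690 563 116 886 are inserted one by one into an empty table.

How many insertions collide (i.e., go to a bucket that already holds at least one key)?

5

Insert 183: h=2, bucket 2 empty -> new chain.
Insert 997: h=12, bucket 12 empty -> new chain.
Insert 370: h=5, bucket 5 empty -> new chain.
Insert 106: h=0, bucket 0 empty -> new chain.
Insert 206: h=8, bucket 8 empty -> new chain.
Insert 622: h=8, bucket 8 nonempty -> append to chain.
Insert 154: h=8, bucket 8 nonempty -> append to chain.
Insert 15: h=0, bucket 0 nonempty -> append to chain.
Insert 690: h=2, bucket 2 nonempty -> append to chain.
Insert 563: h=9, bucket 9 empty -> new chain.
Insert 116: h=6, bucket 6 empty -> new chain.
Insert 886: h=0, bucket 0 nonempty -> append to chain.
Final buckets:
0: 106 -> 15 -> 886
1: _
2: 183 -> 690
3: _
4: _
5: 370
6: 116
7: _
8: 206 -> 622 -> 154
9: 563
10: _
11: _
12: 997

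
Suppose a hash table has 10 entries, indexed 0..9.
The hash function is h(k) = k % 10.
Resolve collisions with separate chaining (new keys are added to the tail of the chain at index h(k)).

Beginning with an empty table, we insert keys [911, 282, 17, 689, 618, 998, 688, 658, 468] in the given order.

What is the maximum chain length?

Insert 911: h=1, bucket 1 empty → new chain.
Insert 282: h=2, bucket 2 empty → new chain.
Insert 17: h=7, bucket 7 empty → new chain.
Insert 689: h=9, bucket 9 empty → new chain.
Insert 618: h=8, bucket 8 empty → new chain.
Insert 998: h=8, bucket 8 nonempty → append to chain.
Insert 688: h=8, bucket 8 nonempty → append to chain.
Insert 658: h=8, bucket 8 nonempty → append to chain.
Insert 468: h=8, bucket 8 nonempty → append to chain.
Final buckets:
0: -
1: 911
2: 282
3: -
4: -
5: -
6: -
7: 17
8: 618 -> 998 -> 688 -> 658 -> 468
9: 689

5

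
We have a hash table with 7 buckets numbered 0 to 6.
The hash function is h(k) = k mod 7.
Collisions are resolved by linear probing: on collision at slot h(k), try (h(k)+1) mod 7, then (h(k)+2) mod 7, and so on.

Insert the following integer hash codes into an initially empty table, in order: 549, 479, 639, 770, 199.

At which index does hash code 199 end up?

5

549: h=3 => slot 3
479: h=3, probe 3,4 => slot 4
639: h=2 => slot 2
770: h=0 => slot 0
199: h=3, probe 3,4,5 => slot 5
Table: [770, -, 639, 549, 479, 199, -]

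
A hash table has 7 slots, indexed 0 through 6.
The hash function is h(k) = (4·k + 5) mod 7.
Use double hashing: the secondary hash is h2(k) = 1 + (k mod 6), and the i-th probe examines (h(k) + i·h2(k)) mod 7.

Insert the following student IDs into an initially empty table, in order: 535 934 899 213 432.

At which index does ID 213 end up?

Insert 535: h=3, slot 3 empty => index 3.
Insert 934: h=3, h2=5, slot 3 occupied => index 1.
Insert 899: h=3, h2=6, slot 3 occupied => index 2.
Insert 213: h=3, h2=4, slot 3 occupied => index 0.
Insert 432: h=4, slot 4 empty => index 4.
Table: [213, 934, 899, 535, 432, ., .]

0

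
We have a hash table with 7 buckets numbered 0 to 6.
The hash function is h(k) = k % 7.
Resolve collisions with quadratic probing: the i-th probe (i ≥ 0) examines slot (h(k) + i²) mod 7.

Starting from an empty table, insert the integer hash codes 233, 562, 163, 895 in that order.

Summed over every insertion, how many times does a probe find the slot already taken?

233: h=2 => slot 2
562: h=2, probe 2,3 => slot 3
163: h=2, probe 2,3,6 => slot 6
895: h=6, probe 6,0 => slot 0
Table: [895, _, 233, 562, _, _, 163]

4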